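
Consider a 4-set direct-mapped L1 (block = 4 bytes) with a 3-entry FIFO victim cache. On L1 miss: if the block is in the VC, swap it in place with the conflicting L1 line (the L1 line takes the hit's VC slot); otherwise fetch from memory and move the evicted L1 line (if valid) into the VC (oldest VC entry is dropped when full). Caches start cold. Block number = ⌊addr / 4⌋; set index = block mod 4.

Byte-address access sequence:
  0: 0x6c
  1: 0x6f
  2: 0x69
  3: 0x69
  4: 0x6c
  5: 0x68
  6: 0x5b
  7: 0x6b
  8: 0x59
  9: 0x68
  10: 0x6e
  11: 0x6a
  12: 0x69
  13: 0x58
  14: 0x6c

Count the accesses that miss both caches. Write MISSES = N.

  [0] addr=0x6c blk=27 s=3: MISS | VC []
  [1] addr=0x6f blk=27 s=3: L1-HIT | VC []
  [2] addr=0x69 blk=26 s=2: MISS | VC []
  [3] addr=0x69 blk=26 s=2: L1-HIT | VC []
  [4] addr=0x6c blk=27 s=3: L1-HIT | VC []
  [5] addr=0x68 blk=26 s=2: L1-HIT | VC []
  [6] addr=0x5b blk=22 s=2: MISS | VC [26]
  [7] addr=0x6b blk=26 s=2: VC-HIT | VC [22]
  [8] addr=0x59 blk=22 s=2: VC-HIT | VC [26]
  [9] addr=0x68 blk=26 s=2: VC-HIT | VC [22]
  [10] addr=0x6e blk=27 s=3: L1-HIT | VC [22]
  [11] addr=0x6a blk=26 s=2: L1-HIT | VC [22]
  [12] addr=0x69 blk=26 s=2: L1-HIT | VC [22]
  [13] addr=0x58 blk=22 s=2: VC-HIT | VC [26]
  [14] addr=0x6c blk=27 s=3: L1-HIT | VC [26]

MISSES = 3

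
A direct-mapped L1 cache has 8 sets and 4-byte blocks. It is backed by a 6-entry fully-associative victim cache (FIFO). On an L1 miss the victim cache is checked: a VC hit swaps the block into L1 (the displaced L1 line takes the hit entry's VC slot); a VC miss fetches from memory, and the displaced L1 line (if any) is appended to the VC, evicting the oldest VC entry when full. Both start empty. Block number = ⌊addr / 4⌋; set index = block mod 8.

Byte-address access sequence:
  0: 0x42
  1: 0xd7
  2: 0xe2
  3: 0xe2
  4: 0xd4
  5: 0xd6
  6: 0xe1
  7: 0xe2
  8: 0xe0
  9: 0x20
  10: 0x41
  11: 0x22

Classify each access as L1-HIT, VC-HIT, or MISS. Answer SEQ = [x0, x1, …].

SEQ = [MISS, MISS, MISS, L1-HIT, L1-HIT, L1-HIT, L1-HIT, L1-HIT, L1-HIT, MISS, VC-HIT, VC-HIT]

#0 0x42→b16/s0 MISS; vc=[]
#1 0xd7→b53/s5 MISS; vc=[]
#2 0xe2→b56/s0 MISS; vc=[16]
#3 0xe2→b56/s0 L1-HIT; vc=[16]
#4 0xd4→b53/s5 L1-HIT; vc=[16]
#5 0xd6→b53/s5 L1-HIT; vc=[16]
#6 0xe1→b56/s0 L1-HIT; vc=[16]
#7 0xe2→b56/s0 L1-HIT; vc=[16]
#8 0xe0→b56/s0 L1-HIT; vc=[16]
#9 0x20→b8/s0 MISS; vc=[16,56]
#10 0x41→b16/s0 VC-HIT; vc=[8,56]
#11 0x22→b8/s0 VC-HIT; vc=[16,56]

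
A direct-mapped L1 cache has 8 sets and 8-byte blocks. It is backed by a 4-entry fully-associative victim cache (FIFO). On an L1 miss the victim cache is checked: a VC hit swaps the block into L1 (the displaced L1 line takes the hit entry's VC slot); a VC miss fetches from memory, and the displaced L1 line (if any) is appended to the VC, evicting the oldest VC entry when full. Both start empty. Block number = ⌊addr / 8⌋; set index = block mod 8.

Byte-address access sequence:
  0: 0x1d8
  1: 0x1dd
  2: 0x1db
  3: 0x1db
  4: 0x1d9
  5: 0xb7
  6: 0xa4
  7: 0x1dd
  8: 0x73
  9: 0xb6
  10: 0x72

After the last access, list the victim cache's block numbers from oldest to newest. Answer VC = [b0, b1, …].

VC = [22]

#0 0x1d8→b59/s3 MISS; vc=[]
#1 0x1dd→b59/s3 L1-HIT; vc=[]
#2 0x1db→b59/s3 L1-HIT; vc=[]
#3 0x1db→b59/s3 L1-HIT; vc=[]
#4 0x1d9→b59/s3 L1-HIT; vc=[]
#5 0xb7→b22/s6 MISS; vc=[]
#6 0xa4→b20/s4 MISS; vc=[]
#7 0x1dd→b59/s3 L1-HIT; vc=[]
#8 0x73→b14/s6 MISS; vc=[22]
#9 0xb6→b22/s6 VC-HIT; vc=[14]
#10 0x72→b14/s6 VC-HIT; vc=[22]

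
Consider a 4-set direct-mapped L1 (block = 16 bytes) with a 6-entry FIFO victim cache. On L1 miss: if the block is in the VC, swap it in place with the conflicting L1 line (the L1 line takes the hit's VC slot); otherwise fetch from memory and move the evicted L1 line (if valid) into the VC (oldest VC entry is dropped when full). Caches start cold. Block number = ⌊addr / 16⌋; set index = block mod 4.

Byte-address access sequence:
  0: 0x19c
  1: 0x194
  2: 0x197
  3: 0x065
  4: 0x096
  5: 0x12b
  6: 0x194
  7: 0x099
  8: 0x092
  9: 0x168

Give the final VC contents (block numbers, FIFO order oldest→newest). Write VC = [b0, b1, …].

VC = [25, 6, 18]

0: 0x19c (blk 25, set 1) → MISS  vc=[]
1: 0x194 (blk 25, set 1) → L1-HIT  vc=[]
2: 0x197 (blk 25, set 1) → L1-HIT  vc=[]
3: 0x65 (blk 6, set 2) → MISS  vc=[]
4: 0x96 (blk 9, set 1) → MISS  vc=[25]
5: 0x12b (blk 18, set 2) → MISS  vc=[25, 6]
6: 0x194 (blk 25, set 1) → VC-HIT  vc=[9, 6]
7: 0x99 (blk 9, set 1) → VC-HIT  vc=[25, 6]
8: 0x92 (blk 9, set 1) → L1-HIT  vc=[25, 6]
9: 0x168 (blk 22, set 2) → MISS  vc=[25, 6, 18]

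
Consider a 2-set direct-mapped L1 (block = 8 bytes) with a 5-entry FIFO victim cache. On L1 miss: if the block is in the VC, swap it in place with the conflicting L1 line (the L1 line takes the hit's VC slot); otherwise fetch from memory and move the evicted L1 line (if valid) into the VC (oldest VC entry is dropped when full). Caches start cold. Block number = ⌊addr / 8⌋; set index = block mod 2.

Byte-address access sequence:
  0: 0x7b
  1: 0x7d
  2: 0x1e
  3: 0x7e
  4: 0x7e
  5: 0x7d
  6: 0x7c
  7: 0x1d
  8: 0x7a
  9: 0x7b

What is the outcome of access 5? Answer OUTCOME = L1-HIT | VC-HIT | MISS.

0: 0x7b (blk 15, set 1) → MISS  vc=[]
1: 0x7d (blk 15, set 1) → L1-HIT  vc=[]
2: 0x1e (blk 3, set 1) → MISS  vc=[15]
3: 0x7e (blk 15, set 1) → VC-HIT  vc=[3]
4: 0x7e (blk 15, set 1) → L1-HIT  vc=[3]
5: 0x7d (blk 15, set 1) → L1-HIT  vc=[3]
6: 0x7c (blk 15, set 1) → L1-HIT  vc=[3]
7: 0x1d (blk 3, set 1) → VC-HIT  vc=[15]
8: 0x7a (blk 15, set 1) → VC-HIT  vc=[3]
9: 0x7b (blk 15, set 1) → L1-HIT  vc=[3]

OUTCOME = L1-HIT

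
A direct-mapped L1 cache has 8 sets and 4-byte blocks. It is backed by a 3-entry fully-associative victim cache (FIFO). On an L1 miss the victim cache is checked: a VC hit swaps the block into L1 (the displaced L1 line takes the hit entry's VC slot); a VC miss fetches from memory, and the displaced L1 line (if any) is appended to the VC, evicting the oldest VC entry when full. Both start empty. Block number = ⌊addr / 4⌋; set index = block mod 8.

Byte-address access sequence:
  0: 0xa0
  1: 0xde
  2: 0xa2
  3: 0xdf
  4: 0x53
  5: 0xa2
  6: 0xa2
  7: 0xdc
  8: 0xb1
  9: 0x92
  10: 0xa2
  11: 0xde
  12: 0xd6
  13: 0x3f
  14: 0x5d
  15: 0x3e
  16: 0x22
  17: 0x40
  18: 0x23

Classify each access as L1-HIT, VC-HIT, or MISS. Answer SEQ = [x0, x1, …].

SEQ = [MISS, MISS, L1-HIT, L1-HIT, MISS, L1-HIT, L1-HIT, L1-HIT, MISS, MISS, L1-HIT, L1-HIT, MISS, MISS, MISS, VC-HIT, MISS, MISS, VC-HIT]

0: 0xa0 (blk 40, set 0) → MISS  vc=[]
1: 0xde (blk 55, set 7) → MISS  vc=[]
2: 0xa2 (blk 40, set 0) → L1-HIT  vc=[]
3: 0xdf (blk 55, set 7) → L1-HIT  vc=[]
4: 0x53 (blk 20, set 4) → MISS  vc=[]
5: 0xa2 (blk 40, set 0) → L1-HIT  vc=[]
6: 0xa2 (blk 40, set 0) → L1-HIT  vc=[]
7: 0xdc (blk 55, set 7) → L1-HIT  vc=[]
8: 0xb1 (blk 44, set 4) → MISS  vc=[20]
9: 0x92 (blk 36, set 4) → MISS  vc=[20, 44]
10: 0xa2 (blk 40, set 0) → L1-HIT  vc=[20, 44]
11: 0xde (blk 55, set 7) → L1-HIT  vc=[20, 44]
12: 0xd6 (blk 53, set 5) → MISS  vc=[20, 44]
13: 0x3f (blk 15, set 7) → MISS  vc=[20, 44, 55]
14: 0x5d (blk 23, set 7) → MISS  vc=[44, 55, 15]
15: 0x3e (blk 15, set 7) → VC-HIT  vc=[44, 55, 23]
16: 0x22 (blk 8, set 0) → MISS  vc=[55, 23, 40]
17: 0x40 (blk 16, set 0) → MISS  vc=[23, 40, 8]
18: 0x23 (blk 8, set 0) → VC-HIT  vc=[23, 40, 16]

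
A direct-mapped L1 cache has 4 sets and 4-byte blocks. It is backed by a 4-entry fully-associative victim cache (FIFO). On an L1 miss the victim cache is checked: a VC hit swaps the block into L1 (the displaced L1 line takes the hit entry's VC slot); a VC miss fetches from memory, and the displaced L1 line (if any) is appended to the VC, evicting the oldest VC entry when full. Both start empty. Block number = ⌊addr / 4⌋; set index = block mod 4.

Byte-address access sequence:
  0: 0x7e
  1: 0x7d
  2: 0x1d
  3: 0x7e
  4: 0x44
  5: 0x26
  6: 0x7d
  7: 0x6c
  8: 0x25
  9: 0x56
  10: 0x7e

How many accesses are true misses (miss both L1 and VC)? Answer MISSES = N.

MISSES = 6

0: 0x7e (blk 31, set 3) → MISS  vc=[]
1: 0x7d (blk 31, set 3) → L1-HIT  vc=[]
2: 0x1d (blk 7, set 3) → MISS  vc=[31]
3: 0x7e (blk 31, set 3) → VC-HIT  vc=[7]
4: 0x44 (blk 17, set 1) → MISS  vc=[7]
5: 0x26 (blk 9, set 1) → MISS  vc=[7, 17]
6: 0x7d (blk 31, set 3) → L1-HIT  vc=[7, 17]
7: 0x6c (blk 27, set 3) → MISS  vc=[7, 17, 31]
8: 0x25 (blk 9, set 1) → L1-HIT  vc=[7, 17, 31]
9: 0x56 (blk 21, set 1) → MISS  vc=[7, 17, 31, 9]
10: 0x7e (blk 31, set 3) → VC-HIT  vc=[7, 17, 27, 9]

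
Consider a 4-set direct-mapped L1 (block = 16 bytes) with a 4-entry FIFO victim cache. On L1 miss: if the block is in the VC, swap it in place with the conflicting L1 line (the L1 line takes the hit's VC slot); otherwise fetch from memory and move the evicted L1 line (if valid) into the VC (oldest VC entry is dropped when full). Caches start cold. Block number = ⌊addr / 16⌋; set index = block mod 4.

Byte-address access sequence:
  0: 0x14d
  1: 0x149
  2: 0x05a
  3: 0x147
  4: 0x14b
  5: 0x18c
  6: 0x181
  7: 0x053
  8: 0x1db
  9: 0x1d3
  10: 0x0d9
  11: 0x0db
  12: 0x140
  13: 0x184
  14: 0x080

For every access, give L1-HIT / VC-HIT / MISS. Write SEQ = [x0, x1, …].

0: 0x14d (blk 20, set 0) → MISS  vc=[]
1: 0x149 (blk 20, set 0) → L1-HIT  vc=[]
2: 0x5a (blk 5, set 1) → MISS  vc=[]
3: 0x147 (blk 20, set 0) → L1-HIT  vc=[]
4: 0x14b (blk 20, set 0) → L1-HIT  vc=[]
5: 0x18c (blk 24, set 0) → MISS  vc=[20]
6: 0x181 (blk 24, set 0) → L1-HIT  vc=[20]
7: 0x53 (blk 5, set 1) → L1-HIT  vc=[20]
8: 0x1db (blk 29, set 1) → MISS  vc=[20, 5]
9: 0x1d3 (blk 29, set 1) → L1-HIT  vc=[20, 5]
10: 0xd9 (blk 13, set 1) → MISS  vc=[20, 5, 29]
11: 0xdb (blk 13, set 1) → L1-HIT  vc=[20, 5, 29]
12: 0x140 (blk 20, set 0) → VC-HIT  vc=[24, 5, 29]
13: 0x184 (blk 24, set 0) → VC-HIT  vc=[20, 5, 29]
14: 0x80 (blk 8, set 0) → MISS  vc=[20, 5, 29, 24]

SEQ = [MISS, L1-HIT, MISS, L1-HIT, L1-HIT, MISS, L1-HIT, L1-HIT, MISS, L1-HIT, MISS, L1-HIT, VC-HIT, VC-HIT, MISS]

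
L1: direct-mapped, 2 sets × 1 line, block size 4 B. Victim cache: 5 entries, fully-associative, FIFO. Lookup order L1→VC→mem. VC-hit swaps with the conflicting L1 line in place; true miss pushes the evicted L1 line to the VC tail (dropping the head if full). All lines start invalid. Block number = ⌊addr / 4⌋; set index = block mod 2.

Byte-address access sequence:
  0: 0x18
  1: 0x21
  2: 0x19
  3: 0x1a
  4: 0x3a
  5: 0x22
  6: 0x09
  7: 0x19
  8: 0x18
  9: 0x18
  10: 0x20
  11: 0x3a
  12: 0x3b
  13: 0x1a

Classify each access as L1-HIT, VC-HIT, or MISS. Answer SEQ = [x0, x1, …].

0: 0x18 (blk 6, set 0) → MISS  vc=[]
1: 0x21 (blk 8, set 0) → MISS  vc=[6]
2: 0x19 (blk 6, set 0) → VC-HIT  vc=[8]
3: 0x1a (blk 6, set 0) → L1-HIT  vc=[8]
4: 0x3a (blk 14, set 0) → MISS  vc=[8, 6]
5: 0x22 (blk 8, set 0) → VC-HIT  vc=[14, 6]
6: 0x9 (blk 2, set 0) → MISS  vc=[14, 6, 8]
7: 0x19 (blk 6, set 0) → VC-HIT  vc=[14, 2, 8]
8: 0x18 (blk 6, set 0) → L1-HIT  vc=[14, 2, 8]
9: 0x18 (blk 6, set 0) → L1-HIT  vc=[14, 2, 8]
10: 0x20 (blk 8, set 0) → VC-HIT  vc=[14, 2, 6]
11: 0x3a (blk 14, set 0) → VC-HIT  vc=[8, 2, 6]
12: 0x3b (blk 14, set 0) → L1-HIT  vc=[8, 2, 6]
13: 0x1a (blk 6, set 0) → VC-HIT  vc=[8, 2, 14]

SEQ = [MISS, MISS, VC-HIT, L1-HIT, MISS, VC-HIT, MISS, VC-HIT, L1-HIT, L1-HIT, VC-HIT, VC-HIT, L1-HIT, VC-HIT]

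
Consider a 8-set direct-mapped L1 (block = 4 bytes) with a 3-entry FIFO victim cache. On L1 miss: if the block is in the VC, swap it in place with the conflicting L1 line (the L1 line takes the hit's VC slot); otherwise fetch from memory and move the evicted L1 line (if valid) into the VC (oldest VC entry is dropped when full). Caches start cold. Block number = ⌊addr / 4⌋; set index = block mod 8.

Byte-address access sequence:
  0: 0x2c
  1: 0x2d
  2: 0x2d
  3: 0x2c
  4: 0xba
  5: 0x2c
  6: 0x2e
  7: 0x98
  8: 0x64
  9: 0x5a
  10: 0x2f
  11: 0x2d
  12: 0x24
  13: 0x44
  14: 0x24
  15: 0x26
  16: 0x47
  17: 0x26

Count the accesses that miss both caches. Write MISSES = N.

0: 0x2c (blk 11, set 3) → MISS  vc=[]
1: 0x2d (blk 11, set 3) → L1-HIT  vc=[]
2: 0x2d (blk 11, set 3) → L1-HIT  vc=[]
3: 0x2c (blk 11, set 3) → L1-HIT  vc=[]
4: 0xba (blk 46, set 6) → MISS  vc=[]
5: 0x2c (blk 11, set 3) → L1-HIT  vc=[]
6: 0x2e (blk 11, set 3) → L1-HIT  vc=[]
7: 0x98 (blk 38, set 6) → MISS  vc=[46]
8: 0x64 (blk 25, set 1) → MISS  vc=[46]
9: 0x5a (blk 22, set 6) → MISS  vc=[46, 38]
10: 0x2f (blk 11, set 3) → L1-HIT  vc=[46, 38]
11: 0x2d (blk 11, set 3) → L1-HIT  vc=[46, 38]
12: 0x24 (blk 9, set 1) → MISS  vc=[46, 38, 25]
13: 0x44 (blk 17, set 1) → MISS  vc=[38, 25, 9]
14: 0x24 (blk 9, set 1) → VC-HIT  vc=[38, 25, 17]
15: 0x26 (blk 9, set 1) → L1-HIT  vc=[38, 25, 17]
16: 0x47 (blk 17, set 1) → VC-HIT  vc=[38, 25, 9]
17: 0x26 (blk 9, set 1) → VC-HIT  vc=[38, 25, 17]

MISSES = 7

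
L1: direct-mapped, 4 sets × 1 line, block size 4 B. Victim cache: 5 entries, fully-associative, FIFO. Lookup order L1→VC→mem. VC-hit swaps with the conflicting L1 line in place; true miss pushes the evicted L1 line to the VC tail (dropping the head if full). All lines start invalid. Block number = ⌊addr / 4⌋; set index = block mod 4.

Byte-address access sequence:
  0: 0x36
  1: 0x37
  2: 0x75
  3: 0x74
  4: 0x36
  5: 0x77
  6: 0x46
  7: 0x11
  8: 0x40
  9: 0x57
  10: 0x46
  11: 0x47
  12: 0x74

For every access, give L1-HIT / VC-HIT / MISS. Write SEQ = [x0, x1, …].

  [0] addr=0x36 blk=13 s=1: MISS | VC []
  [1] addr=0x37 blk=13 s=1: L1-HIT | VC []
  [2] addr=0x75 blk=29 s=1: MISS | VC [13]
  [3] addr=0x74 blk=29 s=1: L1-HIT | VC [13]
  [4] addr=0x36 blk=13 s=1: VC-HIT | VC [29]
  [5] addr=0x77 blk=29 s=1: VC-HIT | VC [13]
  [6] addr=0x46 blk=17 s=1: MISS | VC [13, 29]
  [7] addr=0x11 blk=4 s=0: MISS | VC [13, 29]
  [8] addr=0x40 blk=16 s=0: MISS | VC [13, 29, 4]
  [9] addr=0x57 blk=21 s=1: MISS | VC [13, 29, 4, 17]
  [10] addr=0x46 blk=17 s=1: VC-HIT | VC [13, 29, 4, 21]
  [11] addr=0x47 blk=17 s=1: L1-HIT | VC [13, 29, 4, 21]
  [12] addr=0x74 blk=29 s=1: VC-HIT | VC [13, 17, 4, 21]

SEQ = [MISS, L1-HIT, MISS, L1-HIT, VC-HIT, VC-HIT, MISS, MISS, MISS, MISS, VC-HIT, L1-HIT, VC-HIT]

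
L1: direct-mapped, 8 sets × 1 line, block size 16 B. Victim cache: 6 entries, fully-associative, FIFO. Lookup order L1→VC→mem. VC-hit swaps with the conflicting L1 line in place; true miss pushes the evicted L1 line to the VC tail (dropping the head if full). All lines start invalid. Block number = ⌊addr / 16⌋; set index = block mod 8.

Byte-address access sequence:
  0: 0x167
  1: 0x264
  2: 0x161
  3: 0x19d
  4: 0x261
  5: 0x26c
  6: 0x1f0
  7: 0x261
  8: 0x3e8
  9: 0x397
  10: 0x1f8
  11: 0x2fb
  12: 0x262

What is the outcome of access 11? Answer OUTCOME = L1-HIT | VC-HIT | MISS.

#0 0x167→b22/s6 MISS; vc=[]
#1 0x264→b38/s6 MISS; vc=[22]
#2 0x161→b22/s6 VC-HIT; vc=[38]
#3 0x19d→b25/s1 MISS; vc=[38]
#4 0x261→b38/s6 VC-HIT; vc=[22]
#5 0x26c→b38/s6 L1-HIT; vc=[22]
#6 0x1f0→b31/s7 MISS; vc=[22]
#7 0x261→b38/s6 L1-HIT; vc=[22]
#8 0x3e8→b62/s6 MISS; vc=[22,38]
#9 0x397→b57/s1 MISS; vc=[22,38,25]
#10 0x1f8→b31/s7 L1-HIT; vc=[22,38,25]
#11 0x2fb→b47/s7 MISS; vc=[22,38,25,31]
#12 0x262→b38/s6 VC-HIT; vc=[22,62,25,31]

OUTCOME = MISS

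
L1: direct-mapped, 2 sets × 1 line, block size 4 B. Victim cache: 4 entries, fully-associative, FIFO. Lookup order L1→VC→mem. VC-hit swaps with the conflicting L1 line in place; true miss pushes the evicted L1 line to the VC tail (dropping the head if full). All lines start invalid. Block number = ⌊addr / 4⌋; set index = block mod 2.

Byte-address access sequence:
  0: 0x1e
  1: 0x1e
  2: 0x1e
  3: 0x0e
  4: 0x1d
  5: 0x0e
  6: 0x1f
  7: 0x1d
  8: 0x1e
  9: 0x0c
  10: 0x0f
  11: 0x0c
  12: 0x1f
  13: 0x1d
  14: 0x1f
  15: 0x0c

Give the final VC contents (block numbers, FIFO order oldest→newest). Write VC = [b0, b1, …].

VC = [7]

  [0] addr=0x1e blk=7 s=1: MISS | VC []
  [1] addr=0x1e blk=7 s=1: L1-HIT | VC []
  [2] addr=0x1e blk=7 s=1: L1-HIT | VC []
  [3] addr=0xe blk=3 s=1: MISS | VC [7]
  [4] addr=0x1d blk=7 s=1: VC-HIT | VC [3]
  [5] addr=0xe blk=3 s=1: VC-HIT | VC [7]
  [6] addr=0x1f blk=7 s=1: VC-HIT | VC [3]
  [7] addr=0x1d blk=7 s=1: L1-HIT | VC [3]
  [8] addr=0x1e blk=7 s=1: L1-HIT | VC [3]
  [9] addr=0xc blk=3 s=1: VC-HIT | VC [7]
  [10] addr=0xf blk=3 s=1: L1-HIT | VC [7]
  [11] addr=0xc blk=3 s=1: L1-HIT | VC [7]
  [12] addr=0x1f blk=7 s=1: VC-HIT | VC [3]
  [13] addr=0x1d blk=7 s=1: L1-HIT | VC [3]
  [14] addr=0x1f blk=7 s=1: L1-HIT | VC [3]
  [15] addr=0xc blk=3 s=1: VC-HIT | VC [7]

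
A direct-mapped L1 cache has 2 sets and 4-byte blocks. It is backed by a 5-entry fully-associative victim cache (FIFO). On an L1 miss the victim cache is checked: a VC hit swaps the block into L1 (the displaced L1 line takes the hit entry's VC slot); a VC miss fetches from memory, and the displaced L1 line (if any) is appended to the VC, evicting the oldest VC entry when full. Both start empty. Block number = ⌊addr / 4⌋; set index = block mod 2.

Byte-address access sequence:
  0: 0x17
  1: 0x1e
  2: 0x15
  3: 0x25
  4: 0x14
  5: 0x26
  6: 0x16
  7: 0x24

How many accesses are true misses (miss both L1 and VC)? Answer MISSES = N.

  [0] addr=0x17 blk=5 s=1: MISS | VC []
  [1] addr=0x1e blk=7 s=1: MISS | VC [5]
  [2] addr=0x15 blk=5 s=1: VC-HIT | VC [7]
  [3] addr=0x25 blk=9 s=1: MISS | VC [7, 5]
  [4] addr=0x14 blk=5 s=1: VC-HIT | VC [7, 9]
  [5] addr=0x26 blk=9 s=1: VC-HIT | VC [7, 5]
  [6] addr=0x16 blk=5 s=1: VC-HIT | VC [7, 9]
  [7] addr=0x24 blk=9 s=1: VC-HIT | VC [7, 5]

MISSES = 3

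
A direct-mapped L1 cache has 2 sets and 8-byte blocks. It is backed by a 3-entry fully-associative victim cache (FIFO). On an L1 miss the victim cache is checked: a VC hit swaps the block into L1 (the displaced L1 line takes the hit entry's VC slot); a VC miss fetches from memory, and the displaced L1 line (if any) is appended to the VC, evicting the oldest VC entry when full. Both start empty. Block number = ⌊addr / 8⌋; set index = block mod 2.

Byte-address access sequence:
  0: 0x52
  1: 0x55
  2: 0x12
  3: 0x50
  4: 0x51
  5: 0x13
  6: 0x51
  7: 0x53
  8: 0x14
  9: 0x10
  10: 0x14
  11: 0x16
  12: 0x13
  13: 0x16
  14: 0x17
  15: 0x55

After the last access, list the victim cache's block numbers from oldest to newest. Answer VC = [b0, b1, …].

  [0] addr=0x52 blk=10 s=0: MISS | VC []
  [1] addr=0x55 blk=10 s=0: L1-HIT | VC []
  [2] addr=0x12 blk=2 s=0: MISS | VC [10]
  [3] addr=0x50 blk=10 s=0: VC-HIT | VC [2]
  [4] addr=0x51 blk=10 s=0: L1-HIT | VC [2]
  [5] addr=0x13 blk=2 s=0: VC-HIT | VC [10]
  [6] addr=0x51 blk=10 s=0: VC-HIT | VC [2]
  [7] addr=0x53 blk=10 s=0: L1-HIT | VC [2]
  [8] addr=0x14 blk=2 s=0: VC-HIT | VC [10]
  [9] addr=0x10 blk=2 s=0: L1-HIT | VC [10]
  [10] addr=0x14 blk=2 s=0: L1-HIT | VC [10]
  [11] addr=0x16 blk=2 s=0: L1-HIT | VC [10]
  [12] addr=0x13 blk=2 s=0: L1-HIT | VC [10]
  [13] addr=0x16 blk=2 s=0: L1-HIT | VC [10]
  [14] addr=0x17 blk=2 s=0: L1-HIT | VC [10]
  [15] addr=0x55 blk=10 s=0: VC-HIT | VC [2]

VC = [2]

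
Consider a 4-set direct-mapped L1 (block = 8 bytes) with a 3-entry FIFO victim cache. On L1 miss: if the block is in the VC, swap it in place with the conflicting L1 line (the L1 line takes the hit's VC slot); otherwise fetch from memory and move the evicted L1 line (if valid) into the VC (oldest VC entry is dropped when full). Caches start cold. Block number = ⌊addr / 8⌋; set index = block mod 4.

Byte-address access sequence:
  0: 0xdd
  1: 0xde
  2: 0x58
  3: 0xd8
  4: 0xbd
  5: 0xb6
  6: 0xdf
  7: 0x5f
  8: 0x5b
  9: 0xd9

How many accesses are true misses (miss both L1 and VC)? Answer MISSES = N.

MISSES = 4

  [0] addr=0xdd blk=27 s=3: MISS | VC []
  [1] addr=0xde blk=27 s=3: L1-HIT | VC []
  [2] addr=0x58 blk=11 s=3: MISS | VC [27]
  [3] addr=0xd8 blk=27 s=3: VC-HIT | VC [11]
  [4] addr=0xbd blk=23 s=3: MISS | VC [11, 27]
  [5] addr=0xb6 blk=22 s=2: MISS | VC [11, 27]
  [6] addr=0xdf blk=27 s=3: VC-HIT | VC [11, 23]
  [7] addr=0x5f blk=11 s=3: VC-HIT | VC [27, 23]
  [8] addr=0x5b blk=11 s=3: L1-HIT | VC [27, 23]
  [9] addr=0xd9 blk=27 s=3: VC-HIT | VC [11, 23]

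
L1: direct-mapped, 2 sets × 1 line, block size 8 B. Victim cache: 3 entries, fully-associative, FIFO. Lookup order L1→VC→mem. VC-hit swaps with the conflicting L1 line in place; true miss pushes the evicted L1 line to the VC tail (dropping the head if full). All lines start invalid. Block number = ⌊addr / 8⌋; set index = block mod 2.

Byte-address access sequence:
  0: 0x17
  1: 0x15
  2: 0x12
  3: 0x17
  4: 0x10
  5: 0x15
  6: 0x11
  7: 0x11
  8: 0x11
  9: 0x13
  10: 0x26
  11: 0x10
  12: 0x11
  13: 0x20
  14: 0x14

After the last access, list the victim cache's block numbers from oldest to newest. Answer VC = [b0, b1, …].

VC = [4]

  [0] addr=0x17 blk=2 s=0: MISS | VC []
  [1] addr=0x15 blk=2 s=0: L1-HIT | VC []
  [2] addr=0x12 blk=2 s=0: L1-HIT | VC []
  [3] addr=0x17 blk=2 s=0: L1-HIT | VC []
  [4] addr=0x10 blk=2 s=0: L1-HIT | VC []
  [5] addr=0x15 blk=2 s=0: L1-HIT | VC []
  [6] addr=0x11 blk=2 s=0: L1-HIT | VC []
  [7] addr=0x11 blk=2 s=0: L1-HIT | VC []
  [8] addr=0x11 blk=2 s=0: L1-HIT | VC []
  [9] addr=0x13 blk=2 s=0: L1-HIT | VC []
  [10] addr=0x26 blk=4 s=0: MISS | VC [2]
  [11] addr=0x10 blk=2 s=0: VC-HIT | VC [4]
  [12] addr=0x11 blk=2 s=0: L1-HIT | VC [4]
  [13] addr=0x20 blk=4 s=0: VC-HIT | VC [2]
  [14] addr=0x14 blk=2 s=0: VC-HIT | VC [4]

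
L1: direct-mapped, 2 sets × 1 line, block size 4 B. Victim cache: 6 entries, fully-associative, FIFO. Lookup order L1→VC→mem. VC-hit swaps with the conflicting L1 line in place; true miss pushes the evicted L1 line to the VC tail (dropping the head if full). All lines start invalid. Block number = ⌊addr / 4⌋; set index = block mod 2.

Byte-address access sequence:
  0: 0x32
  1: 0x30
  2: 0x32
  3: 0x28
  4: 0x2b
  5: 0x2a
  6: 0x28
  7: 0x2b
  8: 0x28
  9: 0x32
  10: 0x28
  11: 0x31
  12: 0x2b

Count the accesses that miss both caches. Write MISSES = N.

MISSES = 2

#0 0x32→b12/s0 MISS; vc=[]
#1 0x30→b12/s0 L1-HIT; vc=[]
#2 0x32→b12/s0 L1-HIT; vc=[]
#3 0x28→b10/s0 MISS; vc=[12]
#4 0x2b→b10/s0 L1-HIT; vc=[12]
#5 0x2a→b10/s0 L1-HIT; vc=[12]
#6 0x28→b10/s0 L1-HIT; vc=[12]
#7 0x2b→b10/s0 L1-HIT; vc=[12]
#8 0x28→b10/s0 L1-HIT; vc=[12]
#9 0x32→b12/s0 VC-HIT; vc=[10]
#10 0x28→b10/s0 VC-HIT; vc=[12]
#11 0x31→b12/s0 VC-HIT; vc=[10]
#12 0x2b→b10/s0 VC-HIT; vc=[12]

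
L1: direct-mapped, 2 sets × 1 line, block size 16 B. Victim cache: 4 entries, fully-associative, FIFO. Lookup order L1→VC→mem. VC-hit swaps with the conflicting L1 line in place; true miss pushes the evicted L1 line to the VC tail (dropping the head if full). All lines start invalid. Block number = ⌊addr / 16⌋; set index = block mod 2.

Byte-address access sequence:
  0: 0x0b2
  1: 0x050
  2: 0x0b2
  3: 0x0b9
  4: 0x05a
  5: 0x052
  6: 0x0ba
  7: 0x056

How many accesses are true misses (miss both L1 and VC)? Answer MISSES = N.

#0 0xb2→b11/s1 MISS; vc=[]
#1 0x50→b5/s1 MISS; vc=[11]
#2 0xb2→b11/s1 VC-HIT; vc=[5]
#3 0xb9→b11/s1 L1-HIT; vc=[5]
#4 0x5a→b5/s1 VC-HIT; vc=[11]
#5 0x52→b5/s1 L1-HIT; vc=[11]
#6 0xba→b11/s1 VC-HIT; vc=[5]
#7 0x56→b5/s1 VC-HIT; vc=[11]

MISSES = 2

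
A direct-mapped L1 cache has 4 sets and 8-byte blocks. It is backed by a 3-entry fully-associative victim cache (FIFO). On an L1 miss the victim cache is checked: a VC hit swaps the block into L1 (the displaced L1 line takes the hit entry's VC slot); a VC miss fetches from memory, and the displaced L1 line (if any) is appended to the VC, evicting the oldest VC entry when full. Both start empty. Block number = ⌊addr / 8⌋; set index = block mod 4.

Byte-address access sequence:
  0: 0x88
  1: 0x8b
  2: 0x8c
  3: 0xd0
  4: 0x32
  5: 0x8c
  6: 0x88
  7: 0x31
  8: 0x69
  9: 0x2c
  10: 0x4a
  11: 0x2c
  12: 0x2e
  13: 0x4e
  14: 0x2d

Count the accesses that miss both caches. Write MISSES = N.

  [0] addr=0x88 blk=17 s=1: MISS | VC []
  [1] addr=0x8b blk=17 s=1: L1-HIT | VC []
  [2] addr=0x8c blk=17 s=1: L1-HIT | VC []
  [3] addr=0xd0 blk=26 s=2: MISS | VC []
  [4] addr=0x32 blk=6 s=2: MISS | VC [26]
  [5] addr=0x8c blk=17 s=1: L1-HIT | VC [26]
  [6] addr=0x88 blk=17 s=1: L1-HIT | VC [26]
  [7] addr=0x31 blk=6 s=2: L1-HIT | VC [26]
  [8] addr=0x69 blk=13 s=1: MISS | VC [26, 17]
  [9] addr=0x2c blk=5 s=1: MISS | VC [26, 17, 13]
  [10] addr=0x4a blk=9 s=1: MISS | VC [17, 13, 5]
  [11] addr=0x2c blk=5 s=1: VC-HIT | VC [17, 13, 9]
  [12] addr=0x2e blk=5 s=1: L1-HIT | VC [17, 13, 9]
  [13] addr=0x4e blk=9 s=1: VC-HIT | VC [17, 13, 5]
  [14] addr=0x2d blk=5 s=1: VC-HIT | VC [17, 13, 9]

MISSES = 6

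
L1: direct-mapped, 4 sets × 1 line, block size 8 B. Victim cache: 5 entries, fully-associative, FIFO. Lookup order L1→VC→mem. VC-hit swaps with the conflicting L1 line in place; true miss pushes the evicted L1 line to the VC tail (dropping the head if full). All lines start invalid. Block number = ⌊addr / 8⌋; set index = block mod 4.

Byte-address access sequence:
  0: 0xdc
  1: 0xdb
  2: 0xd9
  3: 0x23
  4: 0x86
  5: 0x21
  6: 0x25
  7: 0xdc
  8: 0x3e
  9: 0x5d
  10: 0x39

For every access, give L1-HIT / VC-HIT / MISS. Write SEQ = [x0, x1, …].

SEQ = [MISS, L1-HIT, L1-HIT, MISS, MISS, VC-HIT, L1-HIT, L1-HIT, MISS, MISS, VC-HIT]

#0 0xdc→b27/s3 MISS; vc=[]
#1 0xdb→b27/s3 L1-HIT; vc=[]
#2 0xd9→b27/s3 L1-HIT; vc=[]
#3 0x23→b4/s0 MISS; vc=[]
#4 0x86→b16/s0 MISS; vc=[4]
#5 0x21→b4/s0 VC-HIT; vc=[16]
#6 0x25→b4/s0 L1-HIT; vc=[16]
#7 0xdc→b27/s3 L1-HIT; vc=[16]
#8 0x3e→b7/s3 MISS; vc=[16,27]
#9 0x5d→b11/s3 MISS; vc=[16,27,7]
#10 0x39→b7/s3 VC-HIT; vc=[16,27,11]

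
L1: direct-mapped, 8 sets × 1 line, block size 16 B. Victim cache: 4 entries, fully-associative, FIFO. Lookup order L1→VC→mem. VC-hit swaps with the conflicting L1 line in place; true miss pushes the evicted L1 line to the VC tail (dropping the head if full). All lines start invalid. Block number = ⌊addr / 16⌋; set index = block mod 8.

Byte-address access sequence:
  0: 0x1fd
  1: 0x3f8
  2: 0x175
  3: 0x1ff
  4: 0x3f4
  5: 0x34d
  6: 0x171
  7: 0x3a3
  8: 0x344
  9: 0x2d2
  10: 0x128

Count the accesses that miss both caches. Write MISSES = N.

MISSES = 7

  [0] addr=0x1fd blk=31 s=7: MISS | VC []
  [1] addr=0x3f8 blk=63 s=7: MISS | VC [31]
  [2] addr=0x175 blk=23 s=7: MISS | VC [31, 63]
  [3] addr=0x1ff blk=31 s=7: VC-HIT | VC [23, 63]
  [4] addr=0x3f4 blk=63 s=7: VC-HIT | VC [23, 31]
  [5] addr=0x34d blk=52 s=4: MISS | VC [23, 31]
  [6] addr=0x171 blk=23 s=7: VC-HIT | VC [63, 31]
  [7] addr=0x3a3 blk=58 s=2: MISS | VC [63, 31]
  [8] addr=0x344 blk=52 s=4: L1-HIT | VC [63, 31]
  [9] addr=0x2d2 blk=45 s=5: MISS | VC [63, 31]
  [10] addr=0x128 blk=18 s=2: MISS | VC [63, 31, 58]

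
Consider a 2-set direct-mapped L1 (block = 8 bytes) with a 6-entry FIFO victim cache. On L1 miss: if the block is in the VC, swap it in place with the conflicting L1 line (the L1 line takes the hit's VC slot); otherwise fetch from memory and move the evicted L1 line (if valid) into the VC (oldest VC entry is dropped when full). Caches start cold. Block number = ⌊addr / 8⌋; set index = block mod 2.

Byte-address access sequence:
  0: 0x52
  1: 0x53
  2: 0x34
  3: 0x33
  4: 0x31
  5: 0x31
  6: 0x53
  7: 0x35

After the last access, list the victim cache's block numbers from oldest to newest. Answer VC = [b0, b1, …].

VC = [10]

0: 0x52 (blk 10, set 0) → MISS  vc=[]
1: 0x53 (blk 10, set 0) → L1-HIT  vc=[]
2: 0x34 (blk 6, set 0) → MISS  vc=[10]
3: 0x33 (blk 6, set 0) → L1-HIT  vc=[10]
4: 0x31 (blk 6, set 0) → L1-HIT  vc=[10]
5: 0x31 (blk 6, set 0) → L1-HIT  vc=[10]
6: 0x53 (blk 10, set 0) → VC-HIT  vc=[6]
7: 0x35 (blk 6, set 0) → VC-HIT  vc=[10]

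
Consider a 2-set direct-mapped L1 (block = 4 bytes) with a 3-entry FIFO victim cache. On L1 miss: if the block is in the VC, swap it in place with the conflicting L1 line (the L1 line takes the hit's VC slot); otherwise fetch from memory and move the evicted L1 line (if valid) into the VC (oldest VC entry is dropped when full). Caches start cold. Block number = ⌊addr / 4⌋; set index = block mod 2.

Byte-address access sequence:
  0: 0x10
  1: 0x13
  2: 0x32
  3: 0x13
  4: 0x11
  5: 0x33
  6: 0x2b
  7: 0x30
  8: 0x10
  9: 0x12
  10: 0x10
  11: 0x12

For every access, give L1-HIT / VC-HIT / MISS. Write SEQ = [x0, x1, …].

  [0] addr=0x10 blk=4 s=0: MISS | VC []
  [1] addr=0x13 blk=4 s=0: L1-HIT | VC []
  [2] addr=0x32 blk=12 s=0: MISS | VC [4]
  [3] addr=0x13 blk=4 s=0: VC-HIT | VC [12]
  [4] addr=0x11 blk=4 s=0: L1-HIT | VC [12]
  [5] addr=0x33 blk=12 s=0: VC-HIT | VC [4]
  [6] addr=0x2b blk=10 s=0: MISS | VC [4, 12]
  [7] addr=0x30 blk=12 s=0: VC-HIT | VC [4, 10]
  [8] addr=0x10 blk=4 s=0: VC-HIT | VC [12, 10]
  [9] addr=0x12 blk=4 s=0: L1-HIT | VC [12, 10]
  [10] addr=0x10 blk=4 s=0: L1-HIT | VC [12, 10]
  [11] addr=0x12 blk=4 s=0: L1-HIT | VC [12, 10]

SEQ = [MISS, L1-HIT, MISS, VC-HIT, L1-HIT, VC-HIT, MISS, VC-HIT, VC-HIT, L1-HIT, L1-HIT, L1-HIT]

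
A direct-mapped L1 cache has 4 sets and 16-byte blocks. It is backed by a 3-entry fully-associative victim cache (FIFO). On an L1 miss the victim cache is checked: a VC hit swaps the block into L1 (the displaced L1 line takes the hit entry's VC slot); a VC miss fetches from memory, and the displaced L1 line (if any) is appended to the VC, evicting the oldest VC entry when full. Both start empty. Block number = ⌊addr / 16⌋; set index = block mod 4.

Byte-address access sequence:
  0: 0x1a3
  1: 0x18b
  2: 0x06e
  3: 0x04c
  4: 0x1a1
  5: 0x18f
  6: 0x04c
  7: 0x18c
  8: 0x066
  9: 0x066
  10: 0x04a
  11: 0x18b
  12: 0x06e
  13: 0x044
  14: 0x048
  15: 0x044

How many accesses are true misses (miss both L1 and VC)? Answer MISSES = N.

MISSES = 4

  [0] addr=0x1a3 blk=26 s=2: MISS | VC []
  [1] addr=0x18b blk=24 s=0: MISS | VC []
  [2] addr=0x6e blk=6 s=2: MISS | VC [26]
  [3] addr=0x4c blk=4 s=0: MISS | VC [26, 24]
  [4] addr=0x1a1 blk=26 s=2: VC-HIT | VC [6, 24]
  [5] addr=0x18f blk=24 s=0: VC-HIT | VC [6, 4]
  [6] addr=0x4c blk=4 s=0: VC-HIT | VC [6, 24]
  [7] addr=0x18c blk=24 s=0: VC-HIT | VC [6, 4]
  [8] addr=0x66 blk=6 s=2: VC-HIT | VC [26, 4]
  [9] addr=0x66 blk=6 s=2: L1-HIT | VC [26, 4]
  [10] addr=0x4a blk=4 s=0: VC-HIT | VC [26, 24]
  [11] addr=0x18b blk=24 s=0: VC-HIT | VC [26, 4]
  [12] addr=0x6e blk=6 s=2: L1-HIT | VC [26, 4]
  [13] addr=0x44 blk=4 s=0: VC-HIT | VC [26, 24]
  [14] addr=0x48 blk=4 s=0: L1-HIT | VC [26, 24]
  [15] addr=0x44 blk=4 s=0: L1-HIT | VC [26, 24]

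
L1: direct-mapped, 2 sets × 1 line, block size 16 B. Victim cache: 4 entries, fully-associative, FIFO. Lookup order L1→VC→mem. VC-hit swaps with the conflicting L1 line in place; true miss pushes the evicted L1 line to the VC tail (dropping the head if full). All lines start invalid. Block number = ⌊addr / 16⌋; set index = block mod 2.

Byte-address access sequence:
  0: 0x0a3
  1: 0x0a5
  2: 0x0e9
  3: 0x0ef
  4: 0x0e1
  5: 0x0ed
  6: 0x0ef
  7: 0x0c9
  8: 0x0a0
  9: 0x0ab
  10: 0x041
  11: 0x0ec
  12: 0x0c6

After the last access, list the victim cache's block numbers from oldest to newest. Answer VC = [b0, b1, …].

VC = [14, 4, 10]

#0 0xa3→b10/s0 MISS; vc=[]
#1 0xa5→b10/s0 L1-HIT; vc=[]
#2 0xe9→b14/s0 MISS; vc=[10]
#3 0xef→b14/s0 L1-HIT; vc=[10]
#4 0xe1→b14/s0 L1-HIT; vc=[10]
#5 0xed→b14/s0 L1-HIT; vc=[10]
#6 0xef→b14/s0 L1-HIT; vc=[10]
#7 0xc9→b12/s0 MISS; vc=[10,14]
#8 0xa0→b10/s0 VC-HIT; vc=[12,14]
#9 0xab→b10/s0 L1-HIT; vc=[12,14]
#10 0x41→b4/s0 MISS; vc=[12,14,10]
#11 0xec→b14/s0 VC-HIT; vc=[12,4,10]
#12 0xc6→b12/s0 VC-HIT; vc=[14,4,10]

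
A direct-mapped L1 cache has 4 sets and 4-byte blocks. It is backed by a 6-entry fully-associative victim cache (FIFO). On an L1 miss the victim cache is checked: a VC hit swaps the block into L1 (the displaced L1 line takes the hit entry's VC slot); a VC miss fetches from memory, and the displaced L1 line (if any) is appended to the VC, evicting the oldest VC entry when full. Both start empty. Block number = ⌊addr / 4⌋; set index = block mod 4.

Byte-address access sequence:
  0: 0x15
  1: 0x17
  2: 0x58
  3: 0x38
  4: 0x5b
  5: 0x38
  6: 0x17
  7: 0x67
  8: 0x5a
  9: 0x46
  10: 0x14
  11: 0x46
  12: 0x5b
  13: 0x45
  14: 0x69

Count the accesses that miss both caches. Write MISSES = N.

MISSES = 6

#0 0x15→b5/s1 MISS; vc=[]
#1 0x17→b5/s1 L1-HIT; vc=[]
#2 0x58→b22/s2 MISS; vc=[]
#3 0x38→b14/s2 MISS; vc=[22]
#4 0x5b→b22/s2 VC-HIT; vc=[14]
#5 0x38→b14/s2 VC-HIT; vc=[22]
#6 0x17→b5/s1 L1-HIT; vc=[22]
#7 0x67→b25/s1 MISS; vc=[22,5]
#8 0x5a→b22/s2 VC-HIT; vc=[14,5]
#9 0x46→b17/s1 MISS; vc=[14,5,25]
#10 0x14→b5/s1 VC-HIT; vc=[14,17,25]
#11 0x46→b17/s1 VC-HIT; vc=[14,5,25]
#12 0x5b→b22/s2 L1-HIT; vc=[14,5,25]
#13 0x45→b17/s1 L1-HIT; vc=[14,5,25]
#14 0x69→b26/s2 MISS; vc=[14,5,25,22]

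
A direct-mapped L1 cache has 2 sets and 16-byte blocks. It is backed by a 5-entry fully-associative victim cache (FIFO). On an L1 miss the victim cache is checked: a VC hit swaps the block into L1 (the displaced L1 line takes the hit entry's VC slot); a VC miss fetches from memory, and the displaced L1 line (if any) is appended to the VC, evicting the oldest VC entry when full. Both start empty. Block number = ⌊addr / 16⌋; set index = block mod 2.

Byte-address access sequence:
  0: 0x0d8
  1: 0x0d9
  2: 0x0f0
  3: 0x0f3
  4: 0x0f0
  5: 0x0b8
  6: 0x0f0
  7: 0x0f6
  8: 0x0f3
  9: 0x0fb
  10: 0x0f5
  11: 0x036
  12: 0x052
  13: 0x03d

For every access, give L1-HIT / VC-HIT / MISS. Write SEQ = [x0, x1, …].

#0 0xd8→b13/s1 MISS; vc=[]
#1 0xd9→b13/s1 L1-HIT; vc=[]
#2 0xf0→b15/s1 MISS; vc=[13]
#3 0xf3→b15/s1 L1-HIT; vc=[13]
#4 0xf0→b15/s1 L1-HIT; vc=[13]
#5 0xb8→b11/s1 MISS; vc=[13,15]
#6 0xf0→b15/s1 VC-HIT; vc=[13,11]
#7 0xf6→b15/s1 L1-HIT; vc=[13,11]
#8 0xf3→b15/s1 L1-HIT; vc=[13,11]
#9 0xfb→b15/s1 L1-HIT; vc=[13,11]
#10 0xf5→b15/s1 L1-HIT; vc=[13,11]
#11 0x36→b3/s1 MISS; vc=[13,11,15]
#12 0x52→b5/s1 MISS; vc=[13,11,15,3]
#13 0x3d→b3/s1 VC-HIT; vc=[13,11,15,5]

SEQ = [MISS, L1-HIT, MISS, L1-HIT, L1-HIT, MISS, VC-HIT, L1-HIT, L1-HIT, L1-HIT, L1-HIT, MISS, MISS, VC-HIT]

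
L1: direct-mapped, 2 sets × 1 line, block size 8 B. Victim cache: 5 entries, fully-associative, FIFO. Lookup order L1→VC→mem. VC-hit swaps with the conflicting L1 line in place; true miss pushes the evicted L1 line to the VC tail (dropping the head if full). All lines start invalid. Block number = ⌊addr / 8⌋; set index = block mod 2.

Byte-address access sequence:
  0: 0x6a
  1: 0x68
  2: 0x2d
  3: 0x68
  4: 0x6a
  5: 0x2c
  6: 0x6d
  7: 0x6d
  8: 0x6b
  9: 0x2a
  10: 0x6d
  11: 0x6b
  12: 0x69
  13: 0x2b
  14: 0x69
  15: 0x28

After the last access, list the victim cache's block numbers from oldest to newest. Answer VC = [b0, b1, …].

VC = [13]

0: 0x6a (blk 13, set 1) → MISS  vc=[]
1: 0x68 (blk 13, set 1) → L1-HIT  vc=[]
2: 0x2d (blk 5, set 1) → MISS  vc=[13]
3: 0x68 (blk 13, set 1) → VC-HIT  vc=[5]
4: 0x6a (blk 13, set 1) → L1-HIT  vc=[5]
5: 0x2c (blk 5, set 1) → VC-HIT  vc=[13]
6: 0x6d (blk 13, set 1) → VC-HIT  vc=[5]
7: 0x6d (blk 13, set 1) → L1-HIT  vc=[5]
8: 0x6b (blk 13, set 1) → L1-HIT  vc=[5]
9: 0x2a (blk 5, set 1) → VC-HIT  vc=[13]
10: 0x6d (blk 13, set 1) → VC-HIT  vc=[5]
11: 0x6b (blk 13, set 1) → L1-HIT  vc=[5]
12: 0x69 (blk 13, set 1) → L1-HIT  vc=[5]
13: 0x2b (blk 5, set 1) → VC-HIT  vc=[13]
14: 0x69 (blk 13, set 1) → VC-HIT  vc=[5]
15: 0x28 (blk 5, set 1) → VC-HIT  vc=[13]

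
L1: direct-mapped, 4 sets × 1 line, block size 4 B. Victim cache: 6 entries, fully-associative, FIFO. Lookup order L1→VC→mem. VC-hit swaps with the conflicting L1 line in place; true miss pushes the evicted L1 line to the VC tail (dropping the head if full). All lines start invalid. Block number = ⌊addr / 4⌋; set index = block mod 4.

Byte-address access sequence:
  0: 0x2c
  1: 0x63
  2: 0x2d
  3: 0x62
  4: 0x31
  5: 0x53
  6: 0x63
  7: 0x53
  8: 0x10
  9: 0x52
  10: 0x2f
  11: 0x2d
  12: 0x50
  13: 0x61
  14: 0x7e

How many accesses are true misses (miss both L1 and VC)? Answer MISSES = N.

0: 0x2c (blk 11, set 3) → MISS  vc=[]
1: 0x63 (blk 24, set 0) → MISS  vc=[]
2: 0x2d (blk 11, set 3) → L1-HIT  vc=[]
3: 0x62 (blk 24, set 0) → L1-HIT  vc=[]
4: 0x31 (blk 12, set 0) → MISS  vc=[24]
5: 0x53 (blk 20, set 0) → MISS  vc=[24, 12]
6: 0x63 (blk 24, set 0) → VC-HIT  vc=[20, 12]
7: 0x53 (blk 20, set 0) → VC-HIT  vc=[24, 12]
8: 0x10 (blk 4, set 0) → MISS  vc=[24, 12, 20]
9: 0x52 (blk 20, set 0) → VC-HIT  vc=[24, 12, 4]
10: 0x2f (blk 11, set 3) → L1-HIT  vc=[24, 12, 4]
11: 0x2d (blk 11, set 3) → L1-HIT  vc=[24, 12, 4]
12: 0x50 (blk 20, set 0) → L1-HIT  vc=[24, 12, 4]
13: 0x61 (blk 24, set 0) → VC-HIT  vc=[20, 12, 4]
14: 0x7e (blk 31, set 3) → MISS  vc=[20, 12, 4, 11]

MISSES = 6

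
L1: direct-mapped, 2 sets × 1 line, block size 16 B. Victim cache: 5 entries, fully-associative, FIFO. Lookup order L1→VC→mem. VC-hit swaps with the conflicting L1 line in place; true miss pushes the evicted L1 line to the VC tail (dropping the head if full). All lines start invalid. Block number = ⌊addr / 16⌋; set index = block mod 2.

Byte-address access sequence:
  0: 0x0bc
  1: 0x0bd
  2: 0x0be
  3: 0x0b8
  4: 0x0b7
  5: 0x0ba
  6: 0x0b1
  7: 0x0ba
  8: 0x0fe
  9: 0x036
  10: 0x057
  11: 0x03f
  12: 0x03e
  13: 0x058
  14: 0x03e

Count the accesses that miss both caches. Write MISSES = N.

MISSES = 4

#0 0xbc→b11/s1 MISS; vc=[]
#1 0xbd→b11/s1 L1-HIT; vc=[]
#2 0xbe→b11/s1 L1-HIT; vc=[]
#3 0xb8→b11/s1 L1-HIT; vc=[]
#4 0xb7→b11/s1 L1-HIT; vc=[]
#5 0xba→b11/s1 L1-HIT; vc=[]
#6 0xb1→b11/s1 L1-HIT; vc=[]
#7 0xba→b11/s1 L1-HIT; vc=[]
#8 0xfe→b15/s1 MISS; vc=[11]
#9 0x36→b3/s1 MISS; vc=[11,15]
#10 0x57→b5/s1 MISS; vc=[11,15,3]
#11 0x3f→b3/s1 VC-HIT; vc=[11,15,5]
#12 0x3e→b3/s1 L1-HIT; vc=[11,15,5]
#13 0x58→b5/s1 VC-HIT; vc=[11,15,3]
#14 0x3e→b3/s1 VC-HIT; vc=[11,15,5]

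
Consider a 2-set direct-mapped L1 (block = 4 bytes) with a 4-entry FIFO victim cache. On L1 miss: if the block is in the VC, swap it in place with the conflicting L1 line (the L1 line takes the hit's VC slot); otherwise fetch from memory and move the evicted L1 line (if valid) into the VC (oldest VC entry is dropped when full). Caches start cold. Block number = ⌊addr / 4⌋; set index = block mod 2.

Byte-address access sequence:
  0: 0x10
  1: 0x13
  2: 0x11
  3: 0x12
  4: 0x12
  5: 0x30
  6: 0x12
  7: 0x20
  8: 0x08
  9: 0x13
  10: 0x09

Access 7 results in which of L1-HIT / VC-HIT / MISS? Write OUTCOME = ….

  [0] addr=0x10 blk=4 s=0: MISS | VC []
  [1] addr=0x13 blk=4 s=0: L1-HIT | VC []
  [2] addr=0x11 blk=4 s=0: L1-HIT | VC []
  [3] addr=0x12 blk=4 s=0: L1-HIT | VC []
  [4] addr=0x12 blk=4 s=0: L1-HIT | VC []
  [5] addr=0x30 blk=12 s=0: MISS | VC [4]
  [6] addr=0x12 blk=4 s=0: VC-HIT | VC [12]
  [7] addr=0x20 blk=8 s=0: MISS | VC [12, 4]
  [8] addr=0x8 blk=2 s=0: MISS | VC [12, 4, 8]
  [9] addr=0x13 blk=4 s=0: VC-HIT | VC [12, 2, 8]
  [10] addr=0x9 blk=2 s=0: VC-HIT | VC [12, 4, 8]

OUTCOME = MISS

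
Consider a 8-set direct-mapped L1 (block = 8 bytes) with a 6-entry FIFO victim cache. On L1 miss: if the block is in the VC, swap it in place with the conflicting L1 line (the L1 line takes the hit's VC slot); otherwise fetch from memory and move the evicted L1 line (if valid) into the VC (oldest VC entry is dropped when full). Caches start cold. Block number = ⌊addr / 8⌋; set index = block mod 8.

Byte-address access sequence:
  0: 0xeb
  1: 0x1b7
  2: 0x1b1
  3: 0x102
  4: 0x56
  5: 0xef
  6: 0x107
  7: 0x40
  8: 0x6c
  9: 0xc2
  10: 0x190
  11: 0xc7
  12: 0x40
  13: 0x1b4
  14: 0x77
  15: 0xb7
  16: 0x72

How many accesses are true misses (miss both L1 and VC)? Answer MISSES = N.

MISSES = 10

  [0] addr=0xeb blk=29 s=5: MISS | VC []
  [1] addr=0x1b7 blk=54 s=6: MISS | VC []
  [2] addr=0x1b1 blk=54 s=6: L1-HIT | VC []
  [3] addr=0x102 blk=32 s=0: MISS | VC []
  [4] addr=0x56 blk=10 s=2: MISS | VC []
  [5] addr=0xef blk=29 s=5: L1-HIT | VC []
  [6] addr=0x107 blk=32 s=0: L1-HIT | VC []
  [7] addr=0x40 blk=8 s=0: MISS | VC [32]
  [8] addr=0x6c blk=13 s=5: MISS | VC [32, 29]
  [9] addr=0xc2 blk=24 s=0: MISS | VC [32, 29, 8]
  [10] addr=0x190 blk=50 s=2: MISS | VC [32, 29, 8, 10]
  [11] addr=0xc7 blk=24 s=0: L1-HIT | VC [32, 29, 8, 10]
  [12] addr=0x40 blk=8 s=0: VC-HIT | VC [32, 29, 24, 10]
  [13] addr=0x1b4 blk=54 s=6: L1-HIT | VC [32, 29, 24, 10]
  [14] addr=0x77 blk=14 s=6: MISS | VC [32, 29, 24, 10, 54]
  [15] addr=0xb7 blk=22 s=6: MISS | VC [32, 29, 24, 10, 54, 14]
  [16] addr=0x72 blk=14 s=6: VC-HIT | VC [32, 29, 24, 10, 54, 22]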